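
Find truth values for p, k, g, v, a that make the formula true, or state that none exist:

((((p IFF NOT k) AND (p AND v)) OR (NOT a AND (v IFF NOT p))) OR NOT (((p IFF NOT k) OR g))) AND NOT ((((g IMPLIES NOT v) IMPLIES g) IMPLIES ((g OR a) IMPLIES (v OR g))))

The conjunct NOT ((((g IMPLIES NOT v) IMPLIES g) IMPLIES ((g OR a) IMPLIES (v OR g)))) is unsatisfiable on its own:
  g=F, v=F, a=F: evaluates to False.
  g=F, v=F, a=T: evaluates to False.
  g=F, v=T, a=F: evaluates to False.
  g=F, v=T, a=T: evaluates to False.
  g=T, v=F, a=F: evaluates to False.
  g=T, v=F, a=T: evaluates to False.
  g=T, v=T, a=F: evaluates to False.
  g=T, v=T, a=T: evaluates to False.
So the whole conjunction is unsatisfiable.

UNSATISFIABLE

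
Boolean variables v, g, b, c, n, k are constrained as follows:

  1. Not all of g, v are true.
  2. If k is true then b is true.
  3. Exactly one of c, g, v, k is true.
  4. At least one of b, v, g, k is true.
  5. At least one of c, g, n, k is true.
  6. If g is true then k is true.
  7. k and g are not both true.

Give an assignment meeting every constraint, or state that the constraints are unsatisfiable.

v = False, g = False, b = True, c = True, n = False, k = False

  (1) {g, v}: 0/2 true — not all ✓
  (2) k=F ⇒ b: vacuous ✓
  (3) {c, g, v, k}: 1 true — exactly one ✓
  (4) {b, v, g, k}: 1 true — at least one ✓
  (5) {c, g, n, k}: 1 true — at least one ✓
  (6) g=F ⇒ k: vacuous ✓
  (7) k=F, g=F — not both ✓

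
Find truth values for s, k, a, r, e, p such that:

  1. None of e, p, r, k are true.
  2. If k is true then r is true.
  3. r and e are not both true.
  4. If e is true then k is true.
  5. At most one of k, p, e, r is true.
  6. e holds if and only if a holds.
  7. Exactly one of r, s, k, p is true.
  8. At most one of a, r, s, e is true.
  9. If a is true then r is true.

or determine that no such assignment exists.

s=T, k=F, a=F, r=F, e=F, p=F

  (1) {e, p, r, k}: 0 true — none ✓
  (2) k=F ⇒ r: vacuous ✓
  (3) r=F, e=F — not both ✓
  (4) e=F ⇒ k: vacuous ✓
  (5) {k, p, e, r}: 0 true — at most one ✓
  (6) e=F, a=F — same ✓
  (7) {r, s, k, p}: 1 true — exactly one ✓
  (8) {a, r, s, e}: 1 true — at most one ✓
  (9) a=F ⇒ r: vacuous ✓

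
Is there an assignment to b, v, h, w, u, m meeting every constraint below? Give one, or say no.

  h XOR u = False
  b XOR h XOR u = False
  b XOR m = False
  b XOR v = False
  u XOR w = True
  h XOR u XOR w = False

b = False; v = False; h = True; w = False; u = True; m = False

h XOR u = T XOR T = False ✓
b XOR h XOR u = F XOR T XOR T = False ✓
b XOR m = F XOR F = False ✓
b XOR v = F XOR F = False ✓
u XOR w = T XOR F = True ✓
h XOR u XOR w = T XOR T XOR F = False ✓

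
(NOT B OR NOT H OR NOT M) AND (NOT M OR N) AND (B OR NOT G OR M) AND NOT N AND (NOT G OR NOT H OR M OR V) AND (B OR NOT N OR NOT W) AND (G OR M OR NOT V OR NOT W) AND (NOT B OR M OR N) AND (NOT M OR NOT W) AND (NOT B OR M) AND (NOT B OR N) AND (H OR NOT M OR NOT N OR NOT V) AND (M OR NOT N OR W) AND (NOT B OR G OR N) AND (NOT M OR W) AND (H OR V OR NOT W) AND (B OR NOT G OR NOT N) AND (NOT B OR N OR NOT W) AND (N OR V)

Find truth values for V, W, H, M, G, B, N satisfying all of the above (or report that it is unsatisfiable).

Unit clause (NOT N) forces N = False.
In (NOT B OR N) only NOT B is left, so B = False.
In (N OR V) only V is left, so V = True.
In (NOT M OR N) only NOT M is left, so M = False.
In (B OR NOT G OR M) only NOT G is left, so G = False.
In (G OR M OR NOT V OR NOT W) only NOT W is left, so W = False.
Set H = False.
All clauses satisfied.

V = True, W = False, H = False, M = False, G = False, B = False, N = False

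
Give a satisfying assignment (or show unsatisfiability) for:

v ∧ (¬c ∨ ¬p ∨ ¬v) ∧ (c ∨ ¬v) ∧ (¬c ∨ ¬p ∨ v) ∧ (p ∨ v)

p: False; v: True; c: True

Unit clause (v) forces v = True.
In (c ∨ ¬v) only c is left, so c = True.
In (¬c ∨ ¬p ∨ ¬v) only ¬p is left, so p = False.
Check each clause:
  (v): v holds.
  (¬c ∨ ¬p ∨ ¬v): ¬p holds.
  (c ∨ ¬v): c holds.
  (¬c ∨ ¬p ∨ v): ¬p holds.
  (p ∨ v): v holds.
All clauses satisfied.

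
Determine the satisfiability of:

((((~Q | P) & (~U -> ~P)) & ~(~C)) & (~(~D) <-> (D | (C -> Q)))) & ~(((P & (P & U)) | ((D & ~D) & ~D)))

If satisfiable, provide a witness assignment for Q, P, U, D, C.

Q: False, P: False, U: False, D: True, C: True

  (((~Q | P) & (~U -> ~P)) & ~(~C)) & (~(~D) <-> (D | (C -> Q))) = True
    ((~Q | P) & (~U -> ~P)) & ~(~C) = True
      (~Q | P) & (~U -> ~P) = True
        ~Q | P = True
          ~Q = True
        ~U -> ~P = True
          ~U = True
          ~P = True
      ~(~C) = True
        ~C = False
    ~(~D) <-> (D | (C -> Q)) = True
      ~(~D) = True
        ~D = False
      D | (C -> Q) = True
        C -> Q = False
  ~(((P & (P & U)) | ((D & ~D) & ~D))) = True
    (P & (P & U)) | ((D & ~D) & ~D) = False
      P & (P & U) = False
        P & U = False
      (D & ~D) & ~D = False
        D & ~D = False
          ~D = False
        ~D = False
Both conjuncts True, so the formula holds.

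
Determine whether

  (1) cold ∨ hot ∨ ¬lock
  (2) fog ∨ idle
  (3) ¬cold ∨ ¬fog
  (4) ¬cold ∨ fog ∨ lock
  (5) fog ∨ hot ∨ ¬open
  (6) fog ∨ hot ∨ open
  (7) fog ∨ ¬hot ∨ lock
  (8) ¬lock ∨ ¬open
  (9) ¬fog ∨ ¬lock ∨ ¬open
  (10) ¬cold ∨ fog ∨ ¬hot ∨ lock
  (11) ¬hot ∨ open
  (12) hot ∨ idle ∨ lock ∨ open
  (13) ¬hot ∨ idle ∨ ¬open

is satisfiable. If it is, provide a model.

Set idle = True.
Try cold = True:
  (¬cold ∨ ¬fog) forces fog = False.
  (¬cold ∨ fog ∨ lock) forces lock = True.
  (¬lock ∨ ¬open) forces open = False.
  (fog ∨ hot ∨ open) forces hot = True.
  clause (¬hot ∨ open) is falsified — backtrack.
So cold = False.
Set open = True.
  then (¬lock ∨ ¬open) forces lock = False.
Try fog = False:
  (fog ∨ hot ∨ ¬open) forces hot = True.
  clause (fog ∨ ¬hot ∨ lock) is falsified — backtrack.
So fog = True.
Set hot = False.
All clauses satisfied.

idle: True, cold: False, open: True, fog: True, lock: False, hot: False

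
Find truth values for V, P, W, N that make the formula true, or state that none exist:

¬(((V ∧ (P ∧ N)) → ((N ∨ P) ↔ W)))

V=T, P=T, W=F, N=T

  ¬(((V ∧ (P ∧ N)) → ((N ∨ P) ↔ W))) = True
    (V ∧ (P ∧ N)) → ((N ∨ P) ↔ W) = False
      V ∧ (P ∧ N) = True
        P ∧ N = True
      (N ∨ P) ↔ W = False
        N ∨ P = True
The formula evaluates to True.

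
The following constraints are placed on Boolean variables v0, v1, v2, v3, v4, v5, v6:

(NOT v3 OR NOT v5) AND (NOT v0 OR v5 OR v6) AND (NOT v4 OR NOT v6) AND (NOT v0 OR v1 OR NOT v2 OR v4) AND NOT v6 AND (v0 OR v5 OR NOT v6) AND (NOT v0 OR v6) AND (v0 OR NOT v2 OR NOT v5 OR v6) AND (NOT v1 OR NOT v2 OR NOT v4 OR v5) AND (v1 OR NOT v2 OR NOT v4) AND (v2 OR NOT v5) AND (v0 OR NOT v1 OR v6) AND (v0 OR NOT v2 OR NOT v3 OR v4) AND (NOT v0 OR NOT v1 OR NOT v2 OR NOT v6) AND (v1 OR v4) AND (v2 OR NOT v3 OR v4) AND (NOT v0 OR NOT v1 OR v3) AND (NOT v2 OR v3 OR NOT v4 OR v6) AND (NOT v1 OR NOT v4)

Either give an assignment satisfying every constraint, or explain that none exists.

v0 = False; v1 = False; v2 = False; v3 = True; v4 = True; v5 = False; v6 = False

Unit clause (NOT v6) forces v6 = False.
In (NOT v0 OR v6) only NOT v0 is left, so v0 = False.
In (v0 OR NOT v1 OR v6) only NOT v1 is left, so v1 = False.
In (v1 OR v4) only v4 is left, so v4 = True.
In (v1 OR NOT v2 OR NOT v4) only NOT v2 is left, so v2 = False.
In (v2 OR NOT v5) only NOT v5 is left, so v5 = False.
Set v3 = True.
All clauses satisfied.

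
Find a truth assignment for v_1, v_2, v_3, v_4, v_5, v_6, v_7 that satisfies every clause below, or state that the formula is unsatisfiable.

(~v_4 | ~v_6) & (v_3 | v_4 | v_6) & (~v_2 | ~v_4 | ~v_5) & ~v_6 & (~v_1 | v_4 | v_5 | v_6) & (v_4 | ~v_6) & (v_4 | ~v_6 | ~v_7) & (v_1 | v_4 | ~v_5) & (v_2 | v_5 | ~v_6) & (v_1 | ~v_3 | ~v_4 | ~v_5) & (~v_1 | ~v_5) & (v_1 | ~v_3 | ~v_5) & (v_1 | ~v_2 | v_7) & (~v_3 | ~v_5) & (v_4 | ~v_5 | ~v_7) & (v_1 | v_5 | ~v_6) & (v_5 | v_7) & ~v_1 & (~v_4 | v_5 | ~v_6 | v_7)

v_1: False; v_2: True; v_3: True; v_4: True; v_5: False; v_6: False; v_7: True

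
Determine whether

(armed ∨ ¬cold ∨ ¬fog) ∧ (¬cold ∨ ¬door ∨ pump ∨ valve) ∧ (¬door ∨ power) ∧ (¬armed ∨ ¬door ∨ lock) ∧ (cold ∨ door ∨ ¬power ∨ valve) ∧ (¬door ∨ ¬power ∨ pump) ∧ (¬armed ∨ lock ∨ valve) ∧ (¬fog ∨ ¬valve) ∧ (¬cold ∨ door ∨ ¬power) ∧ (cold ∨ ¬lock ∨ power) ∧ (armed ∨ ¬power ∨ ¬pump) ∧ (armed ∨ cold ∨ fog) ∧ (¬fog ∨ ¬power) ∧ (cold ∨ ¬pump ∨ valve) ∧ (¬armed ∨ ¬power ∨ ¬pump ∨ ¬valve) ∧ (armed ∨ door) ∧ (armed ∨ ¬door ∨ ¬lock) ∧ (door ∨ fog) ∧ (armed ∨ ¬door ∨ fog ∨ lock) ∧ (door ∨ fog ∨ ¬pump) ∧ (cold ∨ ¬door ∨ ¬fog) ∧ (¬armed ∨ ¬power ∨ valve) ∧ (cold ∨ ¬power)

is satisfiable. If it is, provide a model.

fog = True; door = False; armed = True; lock = True; valve = False; cold = True; power = False; pump = False

Set fog = True.
  then (¬fog ∨ ¬valve) forces valve = False.
  then (¬fog ∨ ¬power) forces power = False.
  then (¬door ∨ power) forces door = False.
  then (armed ∨ door) forces armed = True.
  then (¬armed ∨ lock ∨ valve) forces lock = True.
  then (cold ∨ ¬lock ∨ power) forces cold = True.
Set pump = False.
All clauses satisfied.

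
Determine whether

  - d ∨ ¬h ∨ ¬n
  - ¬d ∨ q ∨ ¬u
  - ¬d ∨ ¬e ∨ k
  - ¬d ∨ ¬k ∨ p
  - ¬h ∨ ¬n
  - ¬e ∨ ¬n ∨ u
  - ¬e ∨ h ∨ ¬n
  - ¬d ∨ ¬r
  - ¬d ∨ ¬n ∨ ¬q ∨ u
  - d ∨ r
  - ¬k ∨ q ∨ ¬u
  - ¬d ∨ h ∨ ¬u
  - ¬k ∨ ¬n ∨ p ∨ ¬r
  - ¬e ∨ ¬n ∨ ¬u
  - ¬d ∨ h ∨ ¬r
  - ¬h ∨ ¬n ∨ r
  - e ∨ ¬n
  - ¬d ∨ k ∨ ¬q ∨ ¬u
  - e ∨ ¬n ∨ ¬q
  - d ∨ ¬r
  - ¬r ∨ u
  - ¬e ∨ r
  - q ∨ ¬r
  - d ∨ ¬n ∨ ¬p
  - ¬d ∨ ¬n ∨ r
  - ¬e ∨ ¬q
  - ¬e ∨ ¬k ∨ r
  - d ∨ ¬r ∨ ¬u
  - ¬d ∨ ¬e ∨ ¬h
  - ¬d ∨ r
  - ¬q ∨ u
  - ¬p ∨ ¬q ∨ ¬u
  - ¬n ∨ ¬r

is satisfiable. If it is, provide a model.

Case d = True:
  (¬d ∨ ¬r) forces r = False.
  Clause (¬d ∨ r) is falsified — contradiction.
Case d = False:
  (d ∨ r) forces r = True.
  Clause (d ∨ ¬r) is falsified — contradiction.
Both cases fail, so the formula is unsatisfiable.

Unsatisfiable — no assignment works.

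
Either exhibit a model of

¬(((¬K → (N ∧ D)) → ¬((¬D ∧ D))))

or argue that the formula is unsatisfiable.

No satisfying assignment exists.

Case D = True: the formula becomes ¬(((¬K → N) → True)) = False.
Case D = False: the formula becomes ¬((K → True)) = False.
Both cases fail — unsatisfiable.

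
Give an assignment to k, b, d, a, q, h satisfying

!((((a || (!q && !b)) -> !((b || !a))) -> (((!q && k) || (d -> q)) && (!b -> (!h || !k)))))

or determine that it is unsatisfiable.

k = True, b = False, d = False, a = False, q = True, h = True

  !((((a || (!q && !b)) -> !((b || !a))) -> (((!q && k) || (d -> q)) && (!b -> (!h || !k))))) = True
    ((a || (!q && !b)) -> !((b || !a))) -> (((!q && k) || (d -> q)) && (!b -> (!h || !k))) = False
      (a || (!q && !b)) -> !((b || !a)) = True
        a || (!q && !b) = False
          !q && !b = False
            !q = False
            !b = True
        !((b || !a)) = False
          b || !a = True
            !a = True
      ((!q && k) || (d -> q)) && (!b -> (!h || !k)) = False
        (!q && k) || (d -> q) = True
          !q && k = False
            !q = False
          d -> q = True
        !b -> (!h || !k) = False
          !b = True
          !h || !k = False
            !h = False
            !k = False
The formula evaluates to True.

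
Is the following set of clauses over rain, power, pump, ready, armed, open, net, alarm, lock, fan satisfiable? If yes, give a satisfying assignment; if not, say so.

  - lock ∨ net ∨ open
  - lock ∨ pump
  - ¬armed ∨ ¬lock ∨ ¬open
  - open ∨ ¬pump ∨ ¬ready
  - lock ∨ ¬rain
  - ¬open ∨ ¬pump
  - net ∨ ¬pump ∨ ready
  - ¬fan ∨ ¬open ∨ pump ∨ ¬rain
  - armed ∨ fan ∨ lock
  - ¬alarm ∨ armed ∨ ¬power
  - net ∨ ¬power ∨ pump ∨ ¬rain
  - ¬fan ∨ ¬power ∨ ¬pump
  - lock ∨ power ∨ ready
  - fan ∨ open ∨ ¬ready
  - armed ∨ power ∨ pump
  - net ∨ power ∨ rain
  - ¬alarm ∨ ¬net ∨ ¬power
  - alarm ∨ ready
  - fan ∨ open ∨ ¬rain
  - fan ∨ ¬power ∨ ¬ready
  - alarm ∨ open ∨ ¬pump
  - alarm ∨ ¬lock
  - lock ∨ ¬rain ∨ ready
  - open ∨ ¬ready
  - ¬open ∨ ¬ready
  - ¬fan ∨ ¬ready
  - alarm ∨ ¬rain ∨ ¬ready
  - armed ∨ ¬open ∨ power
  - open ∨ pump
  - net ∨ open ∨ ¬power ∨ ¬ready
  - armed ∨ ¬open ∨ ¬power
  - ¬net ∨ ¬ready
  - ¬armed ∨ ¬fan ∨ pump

Set rain = False.
Set power = False.
  then (net ∨ power ∨ rain) forces net = True.
  then (¬net ∨ ¬ready) forces ready = False.
  then (lock ∨ power ∨ ready) forces lock = True.
  then (alarm ∨ ready) forces alarm = True.
Try pump = False:
  (armed ∨ power ∨ pump) forces armed = True.
  (¬armed ∨ ¬lock ∨ ¬open) forces open = False.
  clause (open ∨ pump) is falsified — backtrack.
So pump = True.
  then (¬open ∨ ¬pump) forces open = False.
Set armed = True.
Set fan = False.
All clauses satisfied.

rain: False, power: False, pump: True, ready: False, armed: True, open: False, net: True, alarm: True, lock: True, fan: False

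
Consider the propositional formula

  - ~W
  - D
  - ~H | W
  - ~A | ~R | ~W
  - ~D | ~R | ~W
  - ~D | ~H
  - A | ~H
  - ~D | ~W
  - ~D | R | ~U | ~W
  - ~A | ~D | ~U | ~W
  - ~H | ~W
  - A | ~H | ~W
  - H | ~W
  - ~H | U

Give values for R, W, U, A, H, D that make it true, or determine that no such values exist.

R=T, W=F, U=F, A=T, H=F, D=T

Unit clause (~W) forces W = False.
Unit clause (D) forces D = True.
In (~H | W) only ~H is left, so H = False.
Set R = True.
Set U = False.
Set A = True.
All clauses satisfied.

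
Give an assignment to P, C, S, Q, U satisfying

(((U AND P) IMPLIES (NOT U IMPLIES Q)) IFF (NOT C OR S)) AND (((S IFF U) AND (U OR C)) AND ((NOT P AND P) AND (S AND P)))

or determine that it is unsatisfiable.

UNSATISFIABLE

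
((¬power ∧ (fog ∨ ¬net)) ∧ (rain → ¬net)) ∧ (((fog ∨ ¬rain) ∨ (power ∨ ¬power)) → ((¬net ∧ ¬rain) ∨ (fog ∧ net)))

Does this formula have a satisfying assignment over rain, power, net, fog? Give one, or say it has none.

rain = False, power = False, net = True, fog = True

  (¬power ∧ (fog ∨ ¬net)) ∧ (rain → ¬net) = True
    ¬power ∧ (fog ∨ ¬net) = True
      ¬power = True
      fog ∨ ¬net = True
        ¬net = False
    rain → ¬net = True
      ¬net = False
  ((fog ∨ ¬rain) ∨ (power ∨ ¬power)) → ((¬net ∧ ¬rain) ∨ (fog ∧ net)) = True
    (fog ∨ ¬rain) ∨ (power ∨ ¬power) = True
      fog ∨ ¬rain = True
        ¬rain = True
      power ∨ ¬power = True
        ¬power = True
    (¬net ∧ ¬rain) ∨ (fog ∧ net) = True
      ¬net ∧ ¬rain = False
        ¬net = False
        ¬rain = True
      fog ∧ net = True
Both conjuncts True, so the formula holds.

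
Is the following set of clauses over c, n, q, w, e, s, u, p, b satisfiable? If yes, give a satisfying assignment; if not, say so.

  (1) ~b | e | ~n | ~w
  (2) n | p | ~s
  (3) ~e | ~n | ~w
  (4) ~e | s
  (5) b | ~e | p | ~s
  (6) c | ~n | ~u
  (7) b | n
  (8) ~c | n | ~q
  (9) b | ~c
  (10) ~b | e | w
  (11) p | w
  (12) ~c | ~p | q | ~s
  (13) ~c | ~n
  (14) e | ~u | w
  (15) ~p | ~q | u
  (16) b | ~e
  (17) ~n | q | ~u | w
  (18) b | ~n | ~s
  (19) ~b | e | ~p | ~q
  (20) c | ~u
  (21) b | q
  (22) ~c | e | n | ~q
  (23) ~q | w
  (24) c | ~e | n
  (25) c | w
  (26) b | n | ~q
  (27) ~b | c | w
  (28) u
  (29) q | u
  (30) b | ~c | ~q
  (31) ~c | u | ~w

c = True, n = False, q = False, w = True, e = False, s = False, u = True, p = True, b = True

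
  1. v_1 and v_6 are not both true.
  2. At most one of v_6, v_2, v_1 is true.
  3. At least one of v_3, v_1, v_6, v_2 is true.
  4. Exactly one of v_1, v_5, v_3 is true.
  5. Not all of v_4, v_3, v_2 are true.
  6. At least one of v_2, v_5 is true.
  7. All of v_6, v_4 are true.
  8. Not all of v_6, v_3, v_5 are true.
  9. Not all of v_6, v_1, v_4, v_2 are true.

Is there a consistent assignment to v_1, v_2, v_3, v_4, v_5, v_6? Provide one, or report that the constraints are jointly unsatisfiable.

v_1: False, v_2: False, v_3: False, v_4: True, v_5: True, v_6: True

  (1) v_1=F, v_6=T — not both ✓
  (2) {v_6, v_2, v_1}: 1 true — at most one ✓
  (3) {v_3, v_1, v_6, v_2}: 1 true — at least one ✓
  (4) {v_1, v_5, v_3}: 1 true — exactly one ✓
  (5) {v_4, v_3, v_2}: 1/3 true — not all ✓
  (6) {v_2, v_5}: 1 true — at least one ✓
  (7) {v_6, v_4}: all 2 true ✓
  (8) {v_6, v_3, v_5}: 2/3 true — not all ✓
  (9) {v_6, v_1, v_4, v_2}: 2/4 true — not all ✓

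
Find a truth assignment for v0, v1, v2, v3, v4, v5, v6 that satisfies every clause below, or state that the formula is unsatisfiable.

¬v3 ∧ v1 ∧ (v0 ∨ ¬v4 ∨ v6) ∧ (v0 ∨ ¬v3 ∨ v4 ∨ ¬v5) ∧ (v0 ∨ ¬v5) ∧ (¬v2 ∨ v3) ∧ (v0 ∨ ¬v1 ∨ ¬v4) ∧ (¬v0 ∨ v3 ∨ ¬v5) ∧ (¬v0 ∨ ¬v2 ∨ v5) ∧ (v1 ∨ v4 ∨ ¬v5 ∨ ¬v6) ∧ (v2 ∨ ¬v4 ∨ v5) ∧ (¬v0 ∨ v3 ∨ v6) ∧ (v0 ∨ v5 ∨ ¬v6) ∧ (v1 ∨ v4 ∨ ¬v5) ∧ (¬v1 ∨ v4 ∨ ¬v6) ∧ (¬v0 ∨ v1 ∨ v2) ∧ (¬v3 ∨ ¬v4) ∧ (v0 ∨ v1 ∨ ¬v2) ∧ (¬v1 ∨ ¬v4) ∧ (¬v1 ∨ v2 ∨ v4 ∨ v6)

The formula is unsatisfiable.

Case v1 = True:
  (¬v3) forces v3 = False.
  (¬v2 ∨ v3) forces v2 = False.
  (¬v1 ∨ ¬v4) forces v4 = False.
  (¬v1 ∨ v4 ∨ ¬v6) forces v6 = False.
  Clause (¬v1 ∨ v2 ∨ v4 ∨ v6) is falsified — contradiction.
Case v1 = False:
  Clause (v1) is falsified — contradiction.
Both cases fail, so the formula is unsatisfiable.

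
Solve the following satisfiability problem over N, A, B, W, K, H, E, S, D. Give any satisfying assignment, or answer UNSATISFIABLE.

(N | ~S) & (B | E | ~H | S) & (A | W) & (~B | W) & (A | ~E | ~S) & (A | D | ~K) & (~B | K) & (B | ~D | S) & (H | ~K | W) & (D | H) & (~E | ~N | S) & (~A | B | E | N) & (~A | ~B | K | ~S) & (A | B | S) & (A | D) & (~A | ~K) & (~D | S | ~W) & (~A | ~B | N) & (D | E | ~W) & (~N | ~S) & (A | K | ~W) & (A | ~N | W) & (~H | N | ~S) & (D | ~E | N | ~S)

N = False, A = True, B = False, W = True, K = False, H = True, E = True, S = False, D = False

Set N = False.
  then (N | ~S) forces S = False.
Set A = True.
  then (~A | ~K) forces K = False.
  then (~A | ~B | N) forces B = False.
  then (B | ~D | S) forces D = False.
  then (D | H) forces H = True.
  then (~A | B | E | N) forces E = True.
Set W = True.
All clauses satisfied.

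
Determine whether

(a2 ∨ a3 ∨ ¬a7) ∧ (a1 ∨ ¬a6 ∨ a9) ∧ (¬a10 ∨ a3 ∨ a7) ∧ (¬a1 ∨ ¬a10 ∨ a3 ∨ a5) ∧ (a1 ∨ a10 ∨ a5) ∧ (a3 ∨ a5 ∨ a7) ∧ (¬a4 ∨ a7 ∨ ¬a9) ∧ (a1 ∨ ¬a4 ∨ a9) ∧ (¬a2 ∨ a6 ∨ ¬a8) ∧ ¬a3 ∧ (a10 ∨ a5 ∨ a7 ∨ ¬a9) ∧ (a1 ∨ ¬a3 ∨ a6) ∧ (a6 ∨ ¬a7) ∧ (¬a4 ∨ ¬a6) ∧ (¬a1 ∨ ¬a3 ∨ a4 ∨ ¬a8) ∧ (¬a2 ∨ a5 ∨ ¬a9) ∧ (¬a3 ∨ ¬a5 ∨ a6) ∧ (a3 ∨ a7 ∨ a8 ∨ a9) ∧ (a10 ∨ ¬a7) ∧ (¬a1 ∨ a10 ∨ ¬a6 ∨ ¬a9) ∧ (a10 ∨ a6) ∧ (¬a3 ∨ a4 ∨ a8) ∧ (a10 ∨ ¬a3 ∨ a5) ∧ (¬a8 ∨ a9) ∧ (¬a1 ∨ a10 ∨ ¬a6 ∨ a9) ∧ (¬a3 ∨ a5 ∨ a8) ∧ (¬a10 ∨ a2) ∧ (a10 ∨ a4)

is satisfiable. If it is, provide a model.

Unit clause (¬a3) forces a3 = False.
Set a1 = False.
Set a2 = True.
Set a4 = False.
  then (a10 ∨ a4) forces a10 = True.
  then (¬a10 ∨ a3 ∨ a7) forces a7 = True.
  then (a6 ∨ ¬a7) forces a6 = True.
  then (a1 ∨ ¬a6 ∨ a9) forces a9 = True.
  then (¬a2 ∨ a5 ∨ ¬a9) forces a5 = True.
Set a8 = False.
All clauses satisfied.

a1 = False; a2 = True; a3 = False; a4 = False; a5 = True; a6 = True; a7 = True; a8 = False; a9 = True; a10 = True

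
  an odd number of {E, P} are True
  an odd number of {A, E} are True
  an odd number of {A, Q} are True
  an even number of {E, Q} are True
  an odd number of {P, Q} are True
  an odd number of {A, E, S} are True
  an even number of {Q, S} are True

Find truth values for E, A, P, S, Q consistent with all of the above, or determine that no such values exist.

E = False, A = True, P = True, S = False, Q = False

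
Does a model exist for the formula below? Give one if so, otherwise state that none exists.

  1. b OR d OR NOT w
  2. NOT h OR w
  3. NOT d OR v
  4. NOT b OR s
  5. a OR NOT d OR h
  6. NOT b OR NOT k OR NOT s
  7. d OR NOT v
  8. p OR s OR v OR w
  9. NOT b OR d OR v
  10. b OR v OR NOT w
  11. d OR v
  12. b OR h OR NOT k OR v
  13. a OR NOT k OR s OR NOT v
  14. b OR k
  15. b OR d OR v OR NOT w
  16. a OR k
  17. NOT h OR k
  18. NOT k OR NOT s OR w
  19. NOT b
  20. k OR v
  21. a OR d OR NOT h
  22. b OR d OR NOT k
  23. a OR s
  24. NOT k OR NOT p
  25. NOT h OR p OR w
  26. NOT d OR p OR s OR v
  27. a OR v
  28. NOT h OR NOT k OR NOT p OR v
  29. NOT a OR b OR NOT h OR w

Unit clause (NOT b) forces b = False.
In (b OR k) only k is left, so k = True.
In (b OR d OR NOT k) only d is left, so d = True.
In (NOT k OR NOT p) only NOT p is left, so p = False.
In (NOT d OR v) only v is left, so v = True.
Set w = False.
  then (NOT h OR w) forces h = False.
  then (a OR NOT d OR h) forces a = True.
  then (NOT k OR NOT s OR w) forces s = False.
All clauses satisfied.

w: False; b: False; a: True; s: False; k: True; d: True; h: False; p: False; v: True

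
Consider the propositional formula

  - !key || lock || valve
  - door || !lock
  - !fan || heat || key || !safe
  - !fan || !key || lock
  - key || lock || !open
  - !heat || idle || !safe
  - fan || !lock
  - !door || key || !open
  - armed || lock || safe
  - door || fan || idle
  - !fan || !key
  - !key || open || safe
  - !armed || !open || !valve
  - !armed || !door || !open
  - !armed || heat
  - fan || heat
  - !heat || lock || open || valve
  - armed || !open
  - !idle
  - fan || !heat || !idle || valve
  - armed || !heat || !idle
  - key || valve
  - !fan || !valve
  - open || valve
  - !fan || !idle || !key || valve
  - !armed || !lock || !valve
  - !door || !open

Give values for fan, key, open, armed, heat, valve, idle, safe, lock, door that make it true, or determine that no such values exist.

Unit clause (!idle) forces idle = False.
Try fan = True:
  (!fan || !key) forces key = False.
  (key || valve) forces valve = True.
  clause (!fan || !valve) is falsified — backtrack.
So fan = False.
  then (fan || !lock) forces lock = False.
  then (door || fan || idle) forces door = True.
  then (fan || heat) forces heat = True.
  then (!door || !open) forces open = False.
  then (!heat || idle || !safe) forces safe = False.
  then (armed || lock || safe) forces armed = True.
  then (!key || open || safe) forces key = False.
  then (!heat || lock || open || valve) forces valve = True.
All clauses satisfied.

fan=F, key=F, open=F, armed=T, heat=T, valve=T, idle=F, safe=F, lock=F, door=T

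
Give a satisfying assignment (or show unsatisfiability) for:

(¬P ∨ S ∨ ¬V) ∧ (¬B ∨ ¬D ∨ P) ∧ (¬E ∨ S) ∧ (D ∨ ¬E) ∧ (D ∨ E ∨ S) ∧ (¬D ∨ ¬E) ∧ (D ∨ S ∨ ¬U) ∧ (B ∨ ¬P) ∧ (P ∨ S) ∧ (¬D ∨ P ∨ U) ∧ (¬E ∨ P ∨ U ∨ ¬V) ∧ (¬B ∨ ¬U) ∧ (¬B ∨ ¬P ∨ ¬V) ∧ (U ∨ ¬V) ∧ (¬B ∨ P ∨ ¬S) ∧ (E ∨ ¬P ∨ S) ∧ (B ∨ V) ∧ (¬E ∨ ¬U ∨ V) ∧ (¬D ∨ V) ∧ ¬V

Unit clause (¬V) forces V = False.
In (B ∨ V) only B is left, so B = True.
In (¬D ∨ V) only ¬D is left, so D = False.
In (D ∨ ¬E) only ¬E is left, so E = False.
In (D ∨ E ∨ S) only S is left, so S = True.
In (¬B ∨ ¬U) only ¬U is left, so U = False.
In (¬B ∨ P ∨ ¬S) only P is left, so P = True.
All clauses satisfied.

P = True; B = True; V = False; U = False; E = False; S = True; D = False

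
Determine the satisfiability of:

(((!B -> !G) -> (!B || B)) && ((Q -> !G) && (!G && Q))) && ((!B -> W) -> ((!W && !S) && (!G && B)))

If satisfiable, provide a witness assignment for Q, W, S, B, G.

Q = True; W = False; S = False; B = False; G = False

  ((!B -> !G) -> (!B || B)) && ((Q -> !G) && (!G && Q)) = True
    (!B -> !G) -> (!B || B) = True
      !B -> !G = True
        !B = True
        !G = True
      !B || B = True
        !B = True
    (Q -> !G) && (!G && Q) = True
      Q -> !G = True
        !G = True
      !G && Q = True
        !G = True
  (!B -> W) -> ((!W && !S) && (!G && B)) = True
    !B -> W = False
      !B = True
    (!W && !S) && (!G && B) = False
      !W && !S = True
        !W = True
        !S = True
      !G && B = False
        !G = True
Both conjuncts True, so the formula holds.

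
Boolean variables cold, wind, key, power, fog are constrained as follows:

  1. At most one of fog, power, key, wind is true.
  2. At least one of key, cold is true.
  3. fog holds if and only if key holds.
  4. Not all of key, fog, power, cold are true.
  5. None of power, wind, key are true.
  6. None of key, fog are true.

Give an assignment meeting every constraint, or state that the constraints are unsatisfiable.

cold = True, wind = False, key = False, power = False, fog = False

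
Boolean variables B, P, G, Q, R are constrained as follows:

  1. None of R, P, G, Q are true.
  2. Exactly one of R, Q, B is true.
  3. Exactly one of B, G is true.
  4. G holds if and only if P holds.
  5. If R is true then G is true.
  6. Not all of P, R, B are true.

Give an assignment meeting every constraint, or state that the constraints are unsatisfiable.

B = True, P = False, G = False, Q = False, R = False

  (1) {R, P, G, Q}: 0 true — none ✓
  (2) {R, Q, B}: 1 true — exactly one ✓
  (3) {B, G}: 1 true — exactly one ✓
  (4) G=F, P=F — same ✓
  (5) R=F ⇒ G: vacuous ✓
  (6) {P, R, B}: 1/3 true — not all ✓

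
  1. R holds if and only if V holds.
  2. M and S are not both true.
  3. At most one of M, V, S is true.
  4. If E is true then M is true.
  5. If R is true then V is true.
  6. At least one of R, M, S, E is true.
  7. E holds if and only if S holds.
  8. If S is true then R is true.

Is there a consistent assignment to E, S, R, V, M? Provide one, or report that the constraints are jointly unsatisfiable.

E = False, S = False, R = False, V = False, M = True

  (1) R=F, V=F — same ✓
  (2) M=T, S=F — not both ✓
  (3) {M, V, S}: 1 true — at most one ✓
  (4) E=F ⇒ M: vacuous ✓
  (5) R=F ⇒ V: vacuous ✓
  (6) {R, M, S, E}: 1 true — at least one ✓
  (7) E=F, S=F — same ✓
  (8) S=F ⇒ R: vacuous ✓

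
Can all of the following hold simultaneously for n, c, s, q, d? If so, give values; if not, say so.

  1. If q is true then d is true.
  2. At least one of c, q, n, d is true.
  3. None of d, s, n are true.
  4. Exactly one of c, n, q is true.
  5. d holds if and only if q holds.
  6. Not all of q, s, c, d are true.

n=F, c=T, s=F, q=F, d=F

  (1) q=F ⇒ d: vacuous ✓
  (2) {c, q, n, d}: 1 true — at least one ✓
  (3) {d, s, n}: 0 true — none ✓
  (4) {c, n, q}: 1 true — exactly one ✓
  (5) d=F, q=F — same ✓
  (6) {q, s, c, d}: 1/4 true — not all ✓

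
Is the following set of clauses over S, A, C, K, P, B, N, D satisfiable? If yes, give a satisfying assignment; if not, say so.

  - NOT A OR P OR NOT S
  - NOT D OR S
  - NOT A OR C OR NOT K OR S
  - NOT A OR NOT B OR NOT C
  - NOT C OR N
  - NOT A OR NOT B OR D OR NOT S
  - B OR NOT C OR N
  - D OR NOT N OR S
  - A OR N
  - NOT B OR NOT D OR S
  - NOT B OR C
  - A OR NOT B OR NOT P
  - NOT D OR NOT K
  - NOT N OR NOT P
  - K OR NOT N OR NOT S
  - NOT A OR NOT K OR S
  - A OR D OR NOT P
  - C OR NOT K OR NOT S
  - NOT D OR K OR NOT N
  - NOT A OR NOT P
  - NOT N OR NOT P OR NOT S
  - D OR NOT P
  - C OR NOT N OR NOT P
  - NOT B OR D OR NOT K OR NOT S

Set S = True.
Try A = True:
  (NOT A OR P OR NOT S) forces P = True.
  clause (NOT A OR NOT P) is falsified — backtrack.
So A = False.
  then (A OR N) forces N = True.
  then (NOT N OR NOT P) forces P = False.
  then (K OR NOT N OR NOT S) forces K = True.
  then (C OR NOT K OR NOT S) forces C = True.
  then (NOT D OR NOT K) forces D = False.
  then (NOT B OR D OR NOT K OR NOT S) forces B = False.
All clauses satisfied.

S = True, A = False, C = True, K = True, P = False, B = False, N = True, D = False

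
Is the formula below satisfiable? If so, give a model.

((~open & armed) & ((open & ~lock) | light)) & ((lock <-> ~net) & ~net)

light=T, open=F, net=F, armed=T, lock=T

  (~open & armed) & ((open & ~lock) | light) = True
    ~open & armed = True
      ~open = True
    (open & ~lock) | light = True
      open & ~lock = False
        ~lock = False
  (lock <-> ~net) & ~net = True
    lock <-> ~net = True
      ~net = True
    ~net = True
Both conjuncts True, so the formula holds.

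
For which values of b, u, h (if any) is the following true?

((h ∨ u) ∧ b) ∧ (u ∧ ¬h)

b = True, u = True, h = False

  (h ∨ u) ∧ b = True
    h ∨ u = True
  u ∧ ¬h = True
    ¬h = True
Both conjuncts True, so the formula holds.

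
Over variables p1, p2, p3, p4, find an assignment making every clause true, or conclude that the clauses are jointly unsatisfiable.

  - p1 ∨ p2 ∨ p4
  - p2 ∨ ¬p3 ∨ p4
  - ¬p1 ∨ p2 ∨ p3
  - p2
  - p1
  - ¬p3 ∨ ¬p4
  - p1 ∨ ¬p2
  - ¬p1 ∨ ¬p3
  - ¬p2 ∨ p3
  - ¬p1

Case p1 = True:
  Clause (¬p1) is falsified — contradiction.
Case p1 = False:
  Clause (p1) is falsified — contradiction.
Both cases fail, so the formula is unsatisfiable.

The formula is unsatisfiable.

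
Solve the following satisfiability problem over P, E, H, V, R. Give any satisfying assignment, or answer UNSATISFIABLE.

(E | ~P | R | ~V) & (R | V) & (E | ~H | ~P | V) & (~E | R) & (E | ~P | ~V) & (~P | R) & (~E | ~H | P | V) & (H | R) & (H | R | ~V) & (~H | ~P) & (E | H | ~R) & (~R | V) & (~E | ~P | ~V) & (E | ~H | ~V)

P = False; E = True; H = True; V = True; R = True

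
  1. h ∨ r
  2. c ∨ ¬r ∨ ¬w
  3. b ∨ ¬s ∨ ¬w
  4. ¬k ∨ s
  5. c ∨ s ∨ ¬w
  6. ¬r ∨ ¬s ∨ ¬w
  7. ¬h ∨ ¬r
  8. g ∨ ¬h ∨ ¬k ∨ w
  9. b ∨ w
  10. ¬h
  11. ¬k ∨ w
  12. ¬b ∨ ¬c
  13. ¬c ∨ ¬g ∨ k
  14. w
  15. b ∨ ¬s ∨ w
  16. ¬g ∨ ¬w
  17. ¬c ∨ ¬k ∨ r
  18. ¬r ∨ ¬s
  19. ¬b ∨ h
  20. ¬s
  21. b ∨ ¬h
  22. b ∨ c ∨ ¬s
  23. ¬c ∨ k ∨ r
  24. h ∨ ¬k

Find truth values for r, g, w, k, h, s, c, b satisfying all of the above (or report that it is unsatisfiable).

r = True, g = False, w = True, k = False, h = False, s = False, c = True, b = False

Unit clause (¬h) forces h = False.
Unit clause (w) forces w = True.
In (¬g ∨ ¬w) only ¬g is left, so g = False.
In (¬b ∨ h) only ¬b is left, so b = False.
Unit clause (¬s) forces s = False.
In (h ∨ ¬k) only ¬k is left, so k = False.
In (h ∨ r) only r is left, so r = True.
In (c ∨ ¬r ∨ ¬w) only c is left, so c = True.
All clauses satisfied.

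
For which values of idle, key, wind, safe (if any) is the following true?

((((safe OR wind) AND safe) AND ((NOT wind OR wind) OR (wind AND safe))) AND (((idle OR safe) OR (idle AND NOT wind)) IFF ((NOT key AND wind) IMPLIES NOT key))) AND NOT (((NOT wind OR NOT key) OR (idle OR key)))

The conjunct NOT (((NOT wind OR NOT key) OR (idle OR key))) is unsatisfiable on its own:
  idle=F, key=F, wind=F: evaluates to False.
  idle=F, key=F, wind=T: evaluates to False.
  idle=F, key=T, wind=F: evaluates to False.
  idle=F, key=T, wind=T: evaluates to False.
  idle=T, key=F, wind=F: evaluates to False.
  idle=T, key=F, wind=T: evaluates to False.
  idle=T, key=T, wind=F: evaluates to False.
  idle=T, key=T, wind=T: evaluates to False.
So the whole conjunction is unsatisfiable.

Unsatisfiable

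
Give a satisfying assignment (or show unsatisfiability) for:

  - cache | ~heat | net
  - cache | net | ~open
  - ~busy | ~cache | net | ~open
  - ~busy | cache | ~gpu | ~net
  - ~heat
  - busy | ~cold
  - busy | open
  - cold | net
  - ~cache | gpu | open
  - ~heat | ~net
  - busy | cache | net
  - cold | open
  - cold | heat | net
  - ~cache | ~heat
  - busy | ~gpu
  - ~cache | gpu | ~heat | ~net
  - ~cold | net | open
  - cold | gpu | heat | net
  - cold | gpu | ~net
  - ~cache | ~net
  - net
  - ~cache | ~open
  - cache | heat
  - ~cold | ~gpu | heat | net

Unsatisfiable — no assignment works.

Case heat = True:
  Clause (~heat) is falsified — contradiction.
Case heat = False:
  (net) forces net = True.
  (~cache | ~net) forces cache = False.
  Clause (cache | heat) is falsified — contradiction.
Both cases fail, so the formula is unsatisfiable.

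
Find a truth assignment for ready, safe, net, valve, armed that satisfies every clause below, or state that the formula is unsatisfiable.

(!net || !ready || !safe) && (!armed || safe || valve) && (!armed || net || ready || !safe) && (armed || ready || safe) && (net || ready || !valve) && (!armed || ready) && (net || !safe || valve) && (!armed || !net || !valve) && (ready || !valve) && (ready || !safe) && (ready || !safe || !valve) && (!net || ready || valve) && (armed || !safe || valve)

Try ready = False:
  (!armed || ready) forces armed = False.
  (armed || ready || safe) forces safe = True.
  clause (ready || !safe) is falsified — backtrack.
So ready = True.
Set safe = True.
  then (!net || !ready || !safe) forces net = False.
  then (net || !safe || valve) forces valve = True.
Set armed = True.
All clauses satisfied.

ready = True, safe = True, net = False, valve = True, armed = True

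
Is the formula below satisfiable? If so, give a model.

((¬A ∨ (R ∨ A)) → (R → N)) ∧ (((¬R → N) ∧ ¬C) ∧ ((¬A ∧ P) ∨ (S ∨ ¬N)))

A = True, S = True, R = True, N = True, C = False, P = False

  (¬A ∨ (R ∨ A)) → (R → N) = True
    ¬A ∨ (R ∨ A) = True
      ¬A = False
      R ∨ A = True
    R → N = True
  ((¬R → N) ∧ ¬C) ∧ ((¬A ∧ P) ∨ (S ∨ ¬N)) = True
    (¬R → N) ∧ ¬C = True
      ¬R → N = True
        ¬R = False
      ¬C = True
    (¬A ∧ P) ∨ (S ∨ ¬N) = True
      ¬A ∧ P = False
        ¬A = False
      S ∨ ¬N = True
        ¬N = False
Both conjuncts True, so the formula holds.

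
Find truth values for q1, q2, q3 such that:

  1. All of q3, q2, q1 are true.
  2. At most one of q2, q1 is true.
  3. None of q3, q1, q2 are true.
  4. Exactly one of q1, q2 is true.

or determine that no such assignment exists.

Unsatisfiable — no assignment works.

Case q1 = True:
  Constraint (3) is violated (q1=T) — contradiction.
Case q1 = False:
  Constraint (1) is violated (q1=F) — contradiction.
Both cases fail — unsatisfiable.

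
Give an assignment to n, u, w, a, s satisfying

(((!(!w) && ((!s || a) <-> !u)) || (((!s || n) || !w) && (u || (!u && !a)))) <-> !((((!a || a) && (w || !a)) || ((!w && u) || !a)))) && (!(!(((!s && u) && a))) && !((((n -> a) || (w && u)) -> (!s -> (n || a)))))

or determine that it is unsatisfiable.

The formula is unsatisfiable.

Case a = True: the conjunct !((((n -> a) || (w && u)) -> (!s -> (n || a)))) becomes !((True -> True)) = False.
Case a = False: the conjunct !(!(((!s && u) && a))) becomes !(!False) = False.
Both cases fail — unsatisfiable.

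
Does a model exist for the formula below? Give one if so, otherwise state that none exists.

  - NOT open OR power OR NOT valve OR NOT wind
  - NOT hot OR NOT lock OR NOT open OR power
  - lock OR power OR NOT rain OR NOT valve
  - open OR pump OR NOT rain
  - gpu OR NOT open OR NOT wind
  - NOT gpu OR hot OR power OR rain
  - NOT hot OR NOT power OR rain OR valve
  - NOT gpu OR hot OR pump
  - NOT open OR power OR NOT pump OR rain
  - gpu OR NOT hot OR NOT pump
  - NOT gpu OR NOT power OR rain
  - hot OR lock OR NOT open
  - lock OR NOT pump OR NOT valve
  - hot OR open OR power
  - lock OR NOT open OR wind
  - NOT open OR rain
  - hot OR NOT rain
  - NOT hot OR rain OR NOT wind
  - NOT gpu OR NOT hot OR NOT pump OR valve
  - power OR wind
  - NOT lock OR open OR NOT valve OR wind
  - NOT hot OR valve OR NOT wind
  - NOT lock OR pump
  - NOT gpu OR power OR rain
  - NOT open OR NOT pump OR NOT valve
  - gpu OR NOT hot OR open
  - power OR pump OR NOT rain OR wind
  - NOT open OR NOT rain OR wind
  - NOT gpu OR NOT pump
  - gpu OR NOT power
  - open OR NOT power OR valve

gpu = True, hot = True, pump = False, power = True, lock = False, wind = True, rain = True, open = True, valve = True

Try gpu = False:
  (gpu OR NOT power) forces power = False.
  (power OR wind) forces wind = True.
  (gpu OR NOT open OR NOT wind) forces open = False.
  (hot OR open OR power) forces hot = True.
  clause (gpu OR NOT hot OR open) is falsified — backtrack.
So gpu = True.
  then (NOT gpu OR NOT pump) forces pump = False.
  then (NOT gpu OR hot OR pump) forces hot = True.
  then (NOT lock OR pump) forces lock = False.
Try power = False:
  (power OR wind) forces wind = True.
  (NOT hot OR rain OR NOT wind) forces rain = True.
  (lock OR power OR NOT rain OR NOT valve) forces valve = False.
  clause (NOT hot OR valve OR NOT wind) is falsified — backtrack.
So power = True.
  then (NOT gpu OR NOT power OR rain) forces rain = True.
  then (open OR pump OR NOT rain) forces open = True.
  then (lock OR NOT open OR wind) forces wind = True.
  then (NOT hot OR valve OR NOT wind) forces valve = True.
All clauses satisfied.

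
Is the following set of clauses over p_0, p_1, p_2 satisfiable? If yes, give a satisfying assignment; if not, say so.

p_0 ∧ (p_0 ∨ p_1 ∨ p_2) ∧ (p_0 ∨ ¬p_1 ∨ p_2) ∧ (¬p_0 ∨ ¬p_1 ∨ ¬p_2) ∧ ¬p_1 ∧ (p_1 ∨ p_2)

Unit clause (p_0) forces p_0 = True.
Unit clause (¬p_1) forces p_1 = False.
In (p_1 ∨ p_2) only p_2 is left, so p_2 = True.
Check each clause:
  (p_0): p_0 holds.
  (p_0 ∨ p_1 ∨ p_2): p_0 holds.
  (p_0 ∨ ¬p_1 ∨ p_2): p_0 holds.
  (¬p_0 ∨ ¬p_1 ∨ ¬p_2): ¬p_1 holds.
  (¬p_1): ¬p_1 holds.
  (p_1 ∨ p_2): p_2 holds.
All clauses satisfied.

p_0=T, p_1=F, p_2=T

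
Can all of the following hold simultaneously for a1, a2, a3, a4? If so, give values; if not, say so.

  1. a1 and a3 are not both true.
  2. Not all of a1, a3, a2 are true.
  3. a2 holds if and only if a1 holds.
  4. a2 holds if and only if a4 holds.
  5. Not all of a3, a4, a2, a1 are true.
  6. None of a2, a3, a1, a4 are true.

a1 = False, a2 = False, a3 = False, a4 = False

  (1) a1=F, a3=F — not both ✓
  (2) {a1, a3, a2}: 0/3 true — not all ✓
  (3) a2=F, a1=F — same ✓
  (4) a2=F, a4=F — same ✓
  (5) {a3, a4, a2, a1}: 0/4 true — not all ✓
  (6) {a2, a3, a1, a4}: 0 true — none ✓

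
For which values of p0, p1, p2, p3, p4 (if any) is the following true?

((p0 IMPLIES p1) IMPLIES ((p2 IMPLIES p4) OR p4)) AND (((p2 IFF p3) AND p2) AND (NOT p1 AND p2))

p0 = True, p1 = False, p2 = True, p3 = True, p4 = True

  (p0 IMPLIES p1) IMPLIES ((p2 IMPLIES p4) OR p4) = True
    p0 IMPLIES p1 = False
    (p2 IMPLIES p4) OR p4 = True
      p2 IMPLIES p4 = True
  ((p2 IFF p3) AND p2) AND (NOT p1 AND p2) = True
    (p2 IFF p3) AND p2 = True
      p2 IFF p3 = True
    NOT p1 AND p2 = True
      NOT p1 = True
Both conjuncts True, so the formula holds.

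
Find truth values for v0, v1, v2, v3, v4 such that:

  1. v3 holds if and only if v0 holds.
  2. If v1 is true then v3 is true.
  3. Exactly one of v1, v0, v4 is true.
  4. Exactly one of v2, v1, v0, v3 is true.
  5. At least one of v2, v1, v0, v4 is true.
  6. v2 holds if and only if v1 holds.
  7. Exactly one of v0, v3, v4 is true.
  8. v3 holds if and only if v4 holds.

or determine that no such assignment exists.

No satisfying assignment exists.

Case v0 = True:
  (1) with v0=T forces v3 = True.
  Constraint (4) is violated (v0=T, v3=T) — contradiction.
Case v0 = False:
  (1) with v0=F forces v3 = False.
  (2) with v3=F forces v1 = False.
  (3) with v1=F, v0=F forces v4 = True.
  Constraint (8) is violated (v3=F, v4=T) — contradiction.
Both cases fail — unsatisfiable.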